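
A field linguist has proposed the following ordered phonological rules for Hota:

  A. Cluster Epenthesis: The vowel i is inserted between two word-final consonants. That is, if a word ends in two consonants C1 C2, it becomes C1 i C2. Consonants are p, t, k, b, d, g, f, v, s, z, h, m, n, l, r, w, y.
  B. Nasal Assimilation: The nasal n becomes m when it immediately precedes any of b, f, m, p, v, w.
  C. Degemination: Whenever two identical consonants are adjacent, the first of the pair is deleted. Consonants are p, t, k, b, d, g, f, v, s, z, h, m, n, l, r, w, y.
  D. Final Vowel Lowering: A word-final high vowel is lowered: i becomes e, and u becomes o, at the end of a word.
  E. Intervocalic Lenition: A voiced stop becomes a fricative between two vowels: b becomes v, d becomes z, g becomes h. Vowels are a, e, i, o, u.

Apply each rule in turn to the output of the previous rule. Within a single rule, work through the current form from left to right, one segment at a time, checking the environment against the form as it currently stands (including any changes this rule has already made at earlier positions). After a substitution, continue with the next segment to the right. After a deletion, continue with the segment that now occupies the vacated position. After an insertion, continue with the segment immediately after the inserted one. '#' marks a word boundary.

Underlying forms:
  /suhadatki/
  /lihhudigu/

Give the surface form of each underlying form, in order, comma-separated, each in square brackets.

/suhadatki/:
  A Cluster Epenthesis: no change — [suhadatki]
  B Nasal Assimilation: no change — [suhadatki]
  C Degemination: no change — [suhadatki]
  D Final Vowel Lowering: [suhadatki] → [suhadatke]
  E Intervocalic Lenition: [suhadatke] → [suhazatke]
/lihhudigu/:
  A Cluster Epenthesis: no change — [lihhudigu]
  B Nasal Assimilation: no change — [lihhudigu]
  C Degemination: [lihhudigu] → [lihudigu]
  D Final Vowel Lowering: [lihudigu] → [lihudigo]
  E Intervocalic Lenition: [lihudigo] → [lihuziho]

[suhazatke], [lihuziho]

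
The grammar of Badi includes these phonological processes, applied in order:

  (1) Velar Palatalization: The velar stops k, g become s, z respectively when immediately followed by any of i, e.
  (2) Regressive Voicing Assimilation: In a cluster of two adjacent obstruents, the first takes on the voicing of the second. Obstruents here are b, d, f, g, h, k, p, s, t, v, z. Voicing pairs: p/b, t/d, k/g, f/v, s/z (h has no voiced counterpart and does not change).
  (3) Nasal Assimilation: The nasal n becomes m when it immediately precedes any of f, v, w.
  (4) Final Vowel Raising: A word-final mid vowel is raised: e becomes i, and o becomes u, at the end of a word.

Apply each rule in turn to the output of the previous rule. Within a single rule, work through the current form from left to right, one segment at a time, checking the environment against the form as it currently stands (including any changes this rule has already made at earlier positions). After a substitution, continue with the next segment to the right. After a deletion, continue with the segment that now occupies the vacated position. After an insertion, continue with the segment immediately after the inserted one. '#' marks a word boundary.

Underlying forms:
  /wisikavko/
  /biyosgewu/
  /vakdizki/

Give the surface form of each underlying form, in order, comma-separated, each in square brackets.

[wisikafku], [biyozzewu], [vagdissi]

/wisikavko/:
  (1) Velar Palatalization: no change — [wisikavko]
  (2) Regressive Voicing Assimilation: [wisikavko] → [wisikafko]
  (3) Nasal Assimilation: no change — [wisikafko]
  (4) Final Vowel Raising: [wisikafko] → [wisikafku]
/biyosgewu/:
  (1) Velar Palatalization: [biyosgewu] → [biyoszewu]
  (2) Regressive Voicing Assimilation: [biyoszewu] → [biyozzewu]
  (3) Nasal Assimilation: no change — [biyozzewu]
  (4) Final Vowel Raising: no change — [biyozzewu]
/vakdizki/:
  (1) Velar Palatalization: [vakdizki] → [vakdizsi]
  (2) Regressive Voicing Assimilation: [vakdizsi] → [vagdissi]
  (3) Nasal Assimilation: no change — [vagdissi]
  (4) Final Vowel Raising: no change — [vagdissi]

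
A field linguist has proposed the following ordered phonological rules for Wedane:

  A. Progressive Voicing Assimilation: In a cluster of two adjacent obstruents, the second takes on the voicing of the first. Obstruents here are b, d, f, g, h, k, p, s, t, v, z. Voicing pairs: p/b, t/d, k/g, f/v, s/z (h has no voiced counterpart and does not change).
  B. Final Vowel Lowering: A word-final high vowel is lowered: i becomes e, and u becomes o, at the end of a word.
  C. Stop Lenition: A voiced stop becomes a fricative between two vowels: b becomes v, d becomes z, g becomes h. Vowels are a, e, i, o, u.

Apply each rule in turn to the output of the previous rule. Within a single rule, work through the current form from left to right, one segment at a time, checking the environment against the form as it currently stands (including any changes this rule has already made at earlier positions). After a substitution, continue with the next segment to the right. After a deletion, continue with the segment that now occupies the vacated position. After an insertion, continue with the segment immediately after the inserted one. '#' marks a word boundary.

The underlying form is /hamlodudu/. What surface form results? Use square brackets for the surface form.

A Progressive Voicing Assimilation: no change — [hamlodudu]
B Final Vowel Lowering: [hamlodudu] → [hamlodudo]
C Stop Lenition: [hamlodudo] → [hamlozuzo]

[hamlozuzo]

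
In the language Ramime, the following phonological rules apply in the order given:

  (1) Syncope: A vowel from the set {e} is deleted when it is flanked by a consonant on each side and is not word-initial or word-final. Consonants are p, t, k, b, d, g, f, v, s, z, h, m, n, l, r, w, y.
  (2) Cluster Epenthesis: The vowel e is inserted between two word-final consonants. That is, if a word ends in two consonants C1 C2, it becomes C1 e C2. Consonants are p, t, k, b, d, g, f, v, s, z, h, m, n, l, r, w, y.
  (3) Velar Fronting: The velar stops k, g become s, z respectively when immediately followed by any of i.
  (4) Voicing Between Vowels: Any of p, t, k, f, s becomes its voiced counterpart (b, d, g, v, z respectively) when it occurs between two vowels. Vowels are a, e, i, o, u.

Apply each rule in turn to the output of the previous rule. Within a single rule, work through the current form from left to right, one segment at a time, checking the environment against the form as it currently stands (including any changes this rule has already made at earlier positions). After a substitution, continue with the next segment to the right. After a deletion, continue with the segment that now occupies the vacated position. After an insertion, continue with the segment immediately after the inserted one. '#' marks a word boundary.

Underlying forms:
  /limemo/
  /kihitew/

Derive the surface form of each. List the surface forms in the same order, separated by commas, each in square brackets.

/limemo/:
  (1) Syncope: [limemo] → [limmo]
  (2) Cluster Epenthesis: no change — [limmo]
  (3) Velar Fronting: no change — [limmo]
  (4) Voicing Between Vowels: no change — [limmo]
/kihitew/:
  (1) Syncope: [kihitew] → [kihitw]
  (2) Cluster Epenthesis: [kihitw] → [kihitew]
  (3) Velar Fronting: [kihitew] → [sihitew]
  (4) Voicing Between Vowels: [sihitew] → [sihidew]

[limmo], [sihidew]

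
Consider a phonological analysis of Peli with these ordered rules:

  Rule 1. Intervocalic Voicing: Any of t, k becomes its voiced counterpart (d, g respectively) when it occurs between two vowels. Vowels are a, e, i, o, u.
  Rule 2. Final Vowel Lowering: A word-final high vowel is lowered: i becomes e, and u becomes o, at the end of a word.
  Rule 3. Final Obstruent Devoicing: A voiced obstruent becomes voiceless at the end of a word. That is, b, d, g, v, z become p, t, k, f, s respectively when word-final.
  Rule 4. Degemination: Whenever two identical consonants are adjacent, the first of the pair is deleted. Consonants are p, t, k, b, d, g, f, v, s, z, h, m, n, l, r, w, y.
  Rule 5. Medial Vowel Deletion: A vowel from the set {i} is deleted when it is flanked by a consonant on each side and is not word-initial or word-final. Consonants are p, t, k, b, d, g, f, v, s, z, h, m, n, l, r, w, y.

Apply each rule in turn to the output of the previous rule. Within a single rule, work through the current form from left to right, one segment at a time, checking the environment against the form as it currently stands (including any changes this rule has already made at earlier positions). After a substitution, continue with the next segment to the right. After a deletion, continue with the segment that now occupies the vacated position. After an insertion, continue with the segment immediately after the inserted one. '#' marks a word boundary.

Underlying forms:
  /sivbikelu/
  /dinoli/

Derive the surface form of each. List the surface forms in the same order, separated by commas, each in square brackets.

/sivbikelu/:
  Rule 1 Intervocalic Voicing: [sivbikelu] → [sivbigelu]
  Rule 2 Final Vowel Lowering: [sivbigelu] → [sivbigelo]
  Rule 3 Final Obstruent Devoicing: no change — [sivbigelo]
  Rule 4 Degemination: no change — [sivbigelo]
  Rule 5 Medial Vowel Deletion: [sivbigelo] → [svbgelo]
/dinoli/:
  Rule 1 Intervocalic Voicing: no change — [dinoli]
  Rule 2 Final Vowel Lowering: [dinoli] → [dinole]
  Rule 3 Final Obstruent Devoicing: no change — [dinole]
  Rule 4 Degemination: no change — [dinole]
  Rule 5 Medial Vowel Deletion: [dinole] → [dnole]

[svbgelo], [dnole]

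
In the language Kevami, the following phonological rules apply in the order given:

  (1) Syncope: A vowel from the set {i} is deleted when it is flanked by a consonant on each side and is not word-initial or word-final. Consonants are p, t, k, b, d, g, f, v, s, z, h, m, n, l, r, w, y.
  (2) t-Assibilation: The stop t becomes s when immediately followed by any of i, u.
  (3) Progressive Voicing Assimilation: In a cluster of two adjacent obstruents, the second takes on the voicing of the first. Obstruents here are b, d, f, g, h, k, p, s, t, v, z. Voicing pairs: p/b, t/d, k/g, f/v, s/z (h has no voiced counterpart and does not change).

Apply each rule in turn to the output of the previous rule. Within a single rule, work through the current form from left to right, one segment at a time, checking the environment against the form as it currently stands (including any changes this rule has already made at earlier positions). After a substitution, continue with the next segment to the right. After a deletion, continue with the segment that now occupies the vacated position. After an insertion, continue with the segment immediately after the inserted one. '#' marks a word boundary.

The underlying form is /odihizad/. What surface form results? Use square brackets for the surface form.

(1) Syncope: [odihizad] → [odhzad]
(2) t-Assibilation: no change — [odhzad]
(3) Progressive Voicing Assimilation: [odhzad] → [odhsad]

[odhsad]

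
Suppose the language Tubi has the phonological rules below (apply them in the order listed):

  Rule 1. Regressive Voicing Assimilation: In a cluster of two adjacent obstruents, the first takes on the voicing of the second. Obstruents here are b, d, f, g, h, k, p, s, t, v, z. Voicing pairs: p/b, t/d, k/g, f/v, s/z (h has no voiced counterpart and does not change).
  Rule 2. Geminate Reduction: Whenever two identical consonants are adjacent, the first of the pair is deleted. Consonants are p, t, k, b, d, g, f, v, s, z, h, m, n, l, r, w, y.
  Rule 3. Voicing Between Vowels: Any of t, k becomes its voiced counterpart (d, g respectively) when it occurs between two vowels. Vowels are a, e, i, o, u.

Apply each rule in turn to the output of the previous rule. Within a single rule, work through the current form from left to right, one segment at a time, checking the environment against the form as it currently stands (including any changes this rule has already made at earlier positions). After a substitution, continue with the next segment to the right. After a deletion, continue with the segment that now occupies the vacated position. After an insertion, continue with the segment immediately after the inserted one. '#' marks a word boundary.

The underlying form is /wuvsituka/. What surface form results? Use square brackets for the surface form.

[wufsiduga]

Rule 1 Regressive Voicing Assimilation: [wuvsituka] → [wufsituka]
Rule 2 Geminate Reduction: no change — [wufsituka]
Rule 3 Voicing Between Vowels: [wufsituka] → [wufsiduga]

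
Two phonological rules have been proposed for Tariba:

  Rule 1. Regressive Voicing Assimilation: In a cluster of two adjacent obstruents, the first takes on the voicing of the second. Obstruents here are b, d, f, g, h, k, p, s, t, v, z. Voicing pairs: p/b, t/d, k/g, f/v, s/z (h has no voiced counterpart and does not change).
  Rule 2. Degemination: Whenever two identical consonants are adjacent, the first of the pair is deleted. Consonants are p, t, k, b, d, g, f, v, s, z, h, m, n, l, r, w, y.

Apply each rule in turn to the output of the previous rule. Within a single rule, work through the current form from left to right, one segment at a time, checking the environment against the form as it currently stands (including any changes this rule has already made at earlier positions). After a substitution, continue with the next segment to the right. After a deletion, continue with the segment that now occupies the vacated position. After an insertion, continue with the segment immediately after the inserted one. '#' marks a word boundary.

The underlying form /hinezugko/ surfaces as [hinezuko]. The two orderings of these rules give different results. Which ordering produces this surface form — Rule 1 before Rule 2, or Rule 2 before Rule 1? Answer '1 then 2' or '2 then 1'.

1 then 2

Order 1 then 2:
  1 Regressive Voicing Assimilation: [hinezugko] → [hinezukko]
  2 Degemination: [hinezukko] → [hinezuko]
  result: [hinezuko]
Order 2 then 1:
  2 Degemination: no change — [hinezugko]
  1 Regressive Voicing Assimilation: [hinezugko] → [hinezukko]
  result: [hinezukko]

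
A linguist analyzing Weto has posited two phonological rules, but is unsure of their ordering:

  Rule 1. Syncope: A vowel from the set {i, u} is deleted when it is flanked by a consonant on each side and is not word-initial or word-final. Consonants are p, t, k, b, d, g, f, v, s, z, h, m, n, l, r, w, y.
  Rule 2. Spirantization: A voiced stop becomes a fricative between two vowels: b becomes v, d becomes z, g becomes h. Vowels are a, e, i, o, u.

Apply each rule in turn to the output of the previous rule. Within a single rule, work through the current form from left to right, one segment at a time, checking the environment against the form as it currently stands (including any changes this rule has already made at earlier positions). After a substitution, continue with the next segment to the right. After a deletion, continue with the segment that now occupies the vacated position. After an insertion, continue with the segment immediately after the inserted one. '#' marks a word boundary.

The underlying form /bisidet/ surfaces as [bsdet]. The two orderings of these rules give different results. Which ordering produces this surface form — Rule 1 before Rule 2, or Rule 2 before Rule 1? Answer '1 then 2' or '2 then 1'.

1 then 2

Order 1 then 2:
  1 Syncope: [bisidet] → [bsdet]
  2 Spirantization: no change — [bsdet]
  result: [bsdet]
Order 2 then 1:
  2 Spirantization: [bisidet] → [bisizet]
  1 Syncope: [bisizet] → [bszet]
  result: [bszet]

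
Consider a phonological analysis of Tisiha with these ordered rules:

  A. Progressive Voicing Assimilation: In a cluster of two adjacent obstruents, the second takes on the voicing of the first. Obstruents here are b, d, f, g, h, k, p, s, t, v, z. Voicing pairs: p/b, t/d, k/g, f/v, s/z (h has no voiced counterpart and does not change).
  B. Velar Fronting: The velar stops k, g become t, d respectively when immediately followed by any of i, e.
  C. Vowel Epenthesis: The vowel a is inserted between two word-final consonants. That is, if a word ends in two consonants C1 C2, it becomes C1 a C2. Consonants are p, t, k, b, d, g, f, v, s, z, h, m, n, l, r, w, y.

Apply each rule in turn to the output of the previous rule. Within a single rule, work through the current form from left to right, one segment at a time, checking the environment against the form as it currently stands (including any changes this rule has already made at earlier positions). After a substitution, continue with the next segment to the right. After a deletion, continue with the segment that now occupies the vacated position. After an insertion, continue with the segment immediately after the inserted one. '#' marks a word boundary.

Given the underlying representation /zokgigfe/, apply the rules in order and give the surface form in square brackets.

[zoktigve]

A Progressive Voicing Assimilation: [zokgigfe] → [zokkigve]
B Velar Fronting: [zokkigve] → [zoktigve]
C Vowel Epenthesis: no change — [zoktigve]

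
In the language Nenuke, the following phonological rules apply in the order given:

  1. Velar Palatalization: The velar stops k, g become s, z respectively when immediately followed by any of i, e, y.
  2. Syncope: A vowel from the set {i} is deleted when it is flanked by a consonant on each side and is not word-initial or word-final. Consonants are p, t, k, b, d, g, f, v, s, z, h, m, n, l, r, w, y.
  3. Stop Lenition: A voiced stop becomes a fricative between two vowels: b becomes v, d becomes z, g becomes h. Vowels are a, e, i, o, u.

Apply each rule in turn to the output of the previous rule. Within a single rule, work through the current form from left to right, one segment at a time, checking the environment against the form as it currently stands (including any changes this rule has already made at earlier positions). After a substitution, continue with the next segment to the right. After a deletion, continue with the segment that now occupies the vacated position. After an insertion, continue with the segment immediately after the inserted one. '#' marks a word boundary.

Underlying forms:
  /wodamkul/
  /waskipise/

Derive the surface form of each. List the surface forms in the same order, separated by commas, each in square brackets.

[wozamkul], [wasspse]

/wodamkul/:
  1 Velar Palatalization: no change — [wodamkul]
  2 Syncope: no change — [wodamkul]
  3 Stop Lenition: [wodamkul] → [wozamkul]
/waskipise/:
  1 Velar Palatalization: [waskipise] → [wassipise]
  2 Syncope: [wassipise] → [wasspse]
  3 Stop Lenition: no change — [wasspse]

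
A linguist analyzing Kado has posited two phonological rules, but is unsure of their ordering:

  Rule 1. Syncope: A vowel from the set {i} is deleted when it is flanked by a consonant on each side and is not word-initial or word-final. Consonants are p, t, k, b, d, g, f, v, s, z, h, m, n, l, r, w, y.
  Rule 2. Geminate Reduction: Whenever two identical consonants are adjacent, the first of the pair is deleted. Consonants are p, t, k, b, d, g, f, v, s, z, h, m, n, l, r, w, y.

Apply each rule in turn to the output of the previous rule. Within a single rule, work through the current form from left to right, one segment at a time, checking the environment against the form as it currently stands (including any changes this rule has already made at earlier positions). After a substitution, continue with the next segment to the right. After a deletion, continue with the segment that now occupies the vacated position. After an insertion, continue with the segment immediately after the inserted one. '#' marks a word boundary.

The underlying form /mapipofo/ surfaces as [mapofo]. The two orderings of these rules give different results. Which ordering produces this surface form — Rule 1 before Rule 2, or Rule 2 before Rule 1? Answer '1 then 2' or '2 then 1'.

Order 1 then 2:
  1 Syncope: [mapipofo] → [mappofo]
  2 Geminate Reduction: [mappofo] → [mapofo]
  result: [mapofo]
Order 2 then 1:
  2 Geminate Reduction: no change — [mapipofo]
  1 Syncope: [mapipofo] → [mappofo]
  result: [mappofo]

1 then 2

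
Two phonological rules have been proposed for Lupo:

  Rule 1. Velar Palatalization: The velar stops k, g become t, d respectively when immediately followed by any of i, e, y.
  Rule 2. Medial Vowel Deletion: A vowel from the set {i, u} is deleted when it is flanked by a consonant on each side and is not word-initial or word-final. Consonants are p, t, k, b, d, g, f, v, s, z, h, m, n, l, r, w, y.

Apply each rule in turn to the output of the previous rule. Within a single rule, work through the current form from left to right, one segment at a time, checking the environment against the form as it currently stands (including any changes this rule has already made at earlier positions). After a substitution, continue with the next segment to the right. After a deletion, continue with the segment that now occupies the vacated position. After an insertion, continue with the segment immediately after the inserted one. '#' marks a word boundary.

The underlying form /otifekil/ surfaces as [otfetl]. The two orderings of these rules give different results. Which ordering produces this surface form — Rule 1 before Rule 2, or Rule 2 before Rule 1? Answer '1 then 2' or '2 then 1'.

1 then 2

Order 1 then 2:
  1 Velar Palatalization: [otifekil] → [otifetil]
  2 Medial Vowel Deletion: [otifetil] → [otfetl]
  result: [otfetl]
Order 2 then 1:
  2 Medial Vowel Deletion: [otifekil] → [otfekl]
  1 Velar Palatalization: no change — [otfekl]
  result: [otfekl]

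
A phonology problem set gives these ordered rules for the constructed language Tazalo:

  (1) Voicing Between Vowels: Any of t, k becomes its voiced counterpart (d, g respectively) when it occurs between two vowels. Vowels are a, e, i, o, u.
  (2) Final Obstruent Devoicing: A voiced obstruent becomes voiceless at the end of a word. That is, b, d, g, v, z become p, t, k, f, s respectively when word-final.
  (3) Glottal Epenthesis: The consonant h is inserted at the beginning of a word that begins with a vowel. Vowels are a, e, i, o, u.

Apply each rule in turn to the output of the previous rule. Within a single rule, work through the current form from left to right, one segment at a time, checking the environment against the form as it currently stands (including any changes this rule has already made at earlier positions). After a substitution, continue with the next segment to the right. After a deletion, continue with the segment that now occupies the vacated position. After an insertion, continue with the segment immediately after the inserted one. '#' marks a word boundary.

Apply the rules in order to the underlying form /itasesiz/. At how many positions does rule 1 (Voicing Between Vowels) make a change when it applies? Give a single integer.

(1) Voicing Between Vowels: [itasesiz] → [idasesiz]
(2) Final Obstruent Devoicing: [idasesiz] → [idasesis]
(3) Glottal Epenthesis: [idasesis] → [hidasesis]
Rule 1 changed 1 position(s).

1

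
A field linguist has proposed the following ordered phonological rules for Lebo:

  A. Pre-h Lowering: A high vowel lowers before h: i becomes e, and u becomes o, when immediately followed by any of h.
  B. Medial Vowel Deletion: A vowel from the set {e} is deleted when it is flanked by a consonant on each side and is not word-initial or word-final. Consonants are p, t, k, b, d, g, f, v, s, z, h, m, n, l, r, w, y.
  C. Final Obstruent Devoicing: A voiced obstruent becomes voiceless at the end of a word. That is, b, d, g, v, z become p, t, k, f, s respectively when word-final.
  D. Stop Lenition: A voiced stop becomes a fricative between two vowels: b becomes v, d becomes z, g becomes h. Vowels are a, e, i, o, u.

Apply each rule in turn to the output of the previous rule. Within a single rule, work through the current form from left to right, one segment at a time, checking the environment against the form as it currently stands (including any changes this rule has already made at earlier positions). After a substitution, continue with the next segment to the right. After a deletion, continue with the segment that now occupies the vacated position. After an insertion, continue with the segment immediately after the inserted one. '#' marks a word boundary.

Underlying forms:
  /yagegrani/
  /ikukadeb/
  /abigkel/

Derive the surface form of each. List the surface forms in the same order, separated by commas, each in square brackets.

/yagegrani/:
  A Pre-h Lowering: no change — [yagegrani]
  B Medial Vowel Deletion: [yagegrani] → [yaggrani]
  C Final Obstruent Devoicing: no change — [yaggrani]
  D Stop Lenition: no change — [yaggrani]
/ikukadeb/:
  A Pre-h Lowering: no change — [ikukadeb]
  B Medial Vowel Deletion: [ikukadeb] → [ikukadb]
  C Final Obstruent Devoicing: [ikukadb] → [ikukadp]
  D Stop Lenition: no change — [ikukadp]
/abigkel/:
  A Pre-h Lowering: no change — [abigkel]
  B Medial Vowel Deletion: [abigkel] → [abigkl]
  C Final Obstruent Devoicing: no change — [abigkl]
  D Stop Lenition: [abigkl] → [avigkl]

[yaggrani], [ikukadp], [avigkl]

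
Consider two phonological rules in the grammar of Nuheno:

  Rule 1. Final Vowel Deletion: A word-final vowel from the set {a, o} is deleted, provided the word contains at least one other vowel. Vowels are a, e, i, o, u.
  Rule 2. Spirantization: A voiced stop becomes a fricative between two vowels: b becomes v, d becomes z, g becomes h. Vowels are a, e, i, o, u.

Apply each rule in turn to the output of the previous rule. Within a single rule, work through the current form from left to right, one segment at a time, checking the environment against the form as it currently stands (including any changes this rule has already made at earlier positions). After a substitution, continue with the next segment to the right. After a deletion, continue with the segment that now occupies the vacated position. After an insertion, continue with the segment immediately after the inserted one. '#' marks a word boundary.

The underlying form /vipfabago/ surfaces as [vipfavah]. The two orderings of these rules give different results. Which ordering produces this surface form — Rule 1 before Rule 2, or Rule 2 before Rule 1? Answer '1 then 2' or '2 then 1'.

2 then 1

Order 1 then 2:
  1 Final Vowel Deletion: [vipfabago] → [vipfabag]
  2 Spirantization: [vipfabag] → [vipfavag]
  result: [vipfavag]
Order 2 then 1:
  2 Spirantization: [vipfabago] → [vipfavaho]
  1 Final Vowel Deletion: [vipfavaho] → [vipfavah]
  result: [vipfavah]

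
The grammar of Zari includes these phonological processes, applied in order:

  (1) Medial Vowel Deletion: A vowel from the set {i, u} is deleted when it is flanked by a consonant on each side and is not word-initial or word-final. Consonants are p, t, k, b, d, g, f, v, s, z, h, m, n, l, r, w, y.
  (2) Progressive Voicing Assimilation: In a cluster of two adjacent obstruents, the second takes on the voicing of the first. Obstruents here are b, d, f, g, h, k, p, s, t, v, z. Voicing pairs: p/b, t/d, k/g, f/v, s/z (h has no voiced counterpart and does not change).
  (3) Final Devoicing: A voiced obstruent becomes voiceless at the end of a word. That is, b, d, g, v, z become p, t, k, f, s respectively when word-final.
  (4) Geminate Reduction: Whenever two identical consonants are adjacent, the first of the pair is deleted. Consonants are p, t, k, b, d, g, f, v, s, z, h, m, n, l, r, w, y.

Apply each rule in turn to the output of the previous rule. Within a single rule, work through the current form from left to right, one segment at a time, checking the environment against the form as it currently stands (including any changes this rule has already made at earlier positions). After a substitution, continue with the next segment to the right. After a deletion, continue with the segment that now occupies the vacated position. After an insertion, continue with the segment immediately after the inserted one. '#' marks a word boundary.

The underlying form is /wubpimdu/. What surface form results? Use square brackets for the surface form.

(1) Medial Vowel Deletion: [wubpimdu] → [wbpmdu]
(2) Progressive Voicing Assimilation: [wbpmdu] → [wbbmdu]
(3) Final Devoicing: no change — [wbbmdu]
(4) Geminate Reduction: [wbbmdu] → [wbmdu]

[wbmdu]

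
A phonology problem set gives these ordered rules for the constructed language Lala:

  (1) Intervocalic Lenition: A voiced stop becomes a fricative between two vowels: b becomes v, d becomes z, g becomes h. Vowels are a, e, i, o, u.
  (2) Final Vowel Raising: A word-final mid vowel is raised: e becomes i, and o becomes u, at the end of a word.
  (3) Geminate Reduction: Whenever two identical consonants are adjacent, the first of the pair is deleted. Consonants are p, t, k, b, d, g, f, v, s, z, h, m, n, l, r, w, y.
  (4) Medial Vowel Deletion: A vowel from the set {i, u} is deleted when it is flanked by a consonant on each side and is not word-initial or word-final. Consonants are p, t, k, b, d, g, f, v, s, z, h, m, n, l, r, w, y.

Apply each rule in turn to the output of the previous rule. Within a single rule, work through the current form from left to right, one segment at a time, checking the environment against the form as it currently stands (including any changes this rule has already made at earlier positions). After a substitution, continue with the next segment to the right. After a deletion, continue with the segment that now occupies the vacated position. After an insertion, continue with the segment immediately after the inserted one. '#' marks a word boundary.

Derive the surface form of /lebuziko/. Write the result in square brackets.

[levzku]

(1) Intervocalic Lenition: [lebuziko] → [levuziko]
(2) Final Vowel Raising: [levuziko] → [levuziku]
(3) Geminate Reduction: no change — [levuziku]
(4) Medial Vowel Deletion: [levuziku] → [levzku]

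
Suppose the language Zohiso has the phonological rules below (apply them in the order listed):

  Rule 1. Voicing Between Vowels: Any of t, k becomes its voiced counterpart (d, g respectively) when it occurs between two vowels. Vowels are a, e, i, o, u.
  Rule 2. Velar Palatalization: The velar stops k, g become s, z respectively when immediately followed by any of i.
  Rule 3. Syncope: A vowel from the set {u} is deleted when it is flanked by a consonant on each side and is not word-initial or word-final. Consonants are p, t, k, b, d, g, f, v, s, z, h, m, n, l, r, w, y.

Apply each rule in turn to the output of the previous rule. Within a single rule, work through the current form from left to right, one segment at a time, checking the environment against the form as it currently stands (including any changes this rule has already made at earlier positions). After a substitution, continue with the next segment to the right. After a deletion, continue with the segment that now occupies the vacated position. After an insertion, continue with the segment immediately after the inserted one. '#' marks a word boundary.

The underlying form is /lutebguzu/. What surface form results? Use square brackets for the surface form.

Rule 1 Voicing Between Vowels: [lutebguzu] → [ludebguzu]
Rule 2 Velar Palatalization: no change — [ludebguzu]
Rule 3 Syncope: [ludebguzu] → [ldebgzu]

[ldebgzu]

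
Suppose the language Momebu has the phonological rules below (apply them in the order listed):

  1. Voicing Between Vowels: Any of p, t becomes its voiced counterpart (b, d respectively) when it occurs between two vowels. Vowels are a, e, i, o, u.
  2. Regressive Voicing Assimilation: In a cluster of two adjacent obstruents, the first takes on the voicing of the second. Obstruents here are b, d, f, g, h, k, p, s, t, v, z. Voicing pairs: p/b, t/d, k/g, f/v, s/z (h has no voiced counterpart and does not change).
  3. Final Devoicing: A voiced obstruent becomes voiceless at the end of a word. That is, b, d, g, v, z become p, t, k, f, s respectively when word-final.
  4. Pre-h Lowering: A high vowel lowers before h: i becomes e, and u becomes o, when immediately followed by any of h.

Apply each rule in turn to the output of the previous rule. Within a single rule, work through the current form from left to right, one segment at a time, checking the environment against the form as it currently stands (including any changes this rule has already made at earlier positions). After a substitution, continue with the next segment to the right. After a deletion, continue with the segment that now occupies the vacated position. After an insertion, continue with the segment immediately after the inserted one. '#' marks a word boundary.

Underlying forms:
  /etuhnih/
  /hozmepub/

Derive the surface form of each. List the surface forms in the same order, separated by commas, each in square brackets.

/etuhnih/:
  1 Voicing Between Vowels: [etuhnih] → [eduhnih]
  2 Regressive Voicing Assimilation: no change — [eduhnih]
  3 Final Devoicing: no change — [eduhnih]
  4 Pre-h Lowering: [eduhnih] → [edohneh]
/hozmepub/:
  1 Voicing Between Vowels: [hozmepub] → [hozmebub]
  2 Regressive Voicing Assimilation: no change — [hozmebub]
  3 Final Devoicing: [hozmebub] → [hozmebup]
  4 Pre-h Lowering: no change — [hozmebup]

[edohneh], [hozmebup]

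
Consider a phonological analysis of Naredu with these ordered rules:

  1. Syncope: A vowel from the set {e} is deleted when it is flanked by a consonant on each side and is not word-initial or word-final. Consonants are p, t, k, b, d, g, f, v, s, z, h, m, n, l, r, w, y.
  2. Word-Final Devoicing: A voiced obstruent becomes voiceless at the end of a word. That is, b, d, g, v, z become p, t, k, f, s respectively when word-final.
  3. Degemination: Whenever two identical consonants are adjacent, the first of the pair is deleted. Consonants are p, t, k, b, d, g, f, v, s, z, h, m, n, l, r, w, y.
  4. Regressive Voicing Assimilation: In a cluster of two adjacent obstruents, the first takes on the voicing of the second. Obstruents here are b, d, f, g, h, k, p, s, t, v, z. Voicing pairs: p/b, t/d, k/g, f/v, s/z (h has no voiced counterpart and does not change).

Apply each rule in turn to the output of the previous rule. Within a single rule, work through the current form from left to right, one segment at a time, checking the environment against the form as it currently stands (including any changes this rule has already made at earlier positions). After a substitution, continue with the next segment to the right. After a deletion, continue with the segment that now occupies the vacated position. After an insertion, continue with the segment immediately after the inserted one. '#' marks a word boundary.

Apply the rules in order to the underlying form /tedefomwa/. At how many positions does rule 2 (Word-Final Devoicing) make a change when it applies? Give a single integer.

0

1 Syncope: [tedefomwa] → [tdfomwa]
2 Word-Final Devoicing: no change — [tdfomwa]
3 Degemination: no change — [tdfomwa]
4 Regressive Voicing Assimilation: [tdfomwa] → [dtfomwa]
Rule 2 changed 0 position(s).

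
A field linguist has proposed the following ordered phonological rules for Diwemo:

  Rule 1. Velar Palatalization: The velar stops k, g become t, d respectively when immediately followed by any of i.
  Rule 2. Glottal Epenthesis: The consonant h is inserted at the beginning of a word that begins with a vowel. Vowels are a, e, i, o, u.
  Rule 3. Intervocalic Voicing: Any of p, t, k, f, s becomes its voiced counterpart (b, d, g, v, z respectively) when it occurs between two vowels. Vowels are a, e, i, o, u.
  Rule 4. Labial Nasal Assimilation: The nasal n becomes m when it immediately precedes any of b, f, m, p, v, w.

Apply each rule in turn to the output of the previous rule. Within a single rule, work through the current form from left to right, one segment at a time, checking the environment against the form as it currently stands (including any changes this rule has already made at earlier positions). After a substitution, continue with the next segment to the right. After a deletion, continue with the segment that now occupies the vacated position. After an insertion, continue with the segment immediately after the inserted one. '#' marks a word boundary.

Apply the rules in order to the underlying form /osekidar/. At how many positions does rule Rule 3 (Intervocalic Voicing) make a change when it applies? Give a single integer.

Rule 1 Velar Palatalization: [osekidar] → [osetidar]
Rule 2 Glottal Epenthesis: [osetidar] → [hosetidar]
Rule 3 Intervocalic Voicing: [hosetidar] → [hozedidar]
Rule 4 Labial Nasal Assimilation: no change — [hozedidar]
Rule Rule 3 changed 2 position(s).

2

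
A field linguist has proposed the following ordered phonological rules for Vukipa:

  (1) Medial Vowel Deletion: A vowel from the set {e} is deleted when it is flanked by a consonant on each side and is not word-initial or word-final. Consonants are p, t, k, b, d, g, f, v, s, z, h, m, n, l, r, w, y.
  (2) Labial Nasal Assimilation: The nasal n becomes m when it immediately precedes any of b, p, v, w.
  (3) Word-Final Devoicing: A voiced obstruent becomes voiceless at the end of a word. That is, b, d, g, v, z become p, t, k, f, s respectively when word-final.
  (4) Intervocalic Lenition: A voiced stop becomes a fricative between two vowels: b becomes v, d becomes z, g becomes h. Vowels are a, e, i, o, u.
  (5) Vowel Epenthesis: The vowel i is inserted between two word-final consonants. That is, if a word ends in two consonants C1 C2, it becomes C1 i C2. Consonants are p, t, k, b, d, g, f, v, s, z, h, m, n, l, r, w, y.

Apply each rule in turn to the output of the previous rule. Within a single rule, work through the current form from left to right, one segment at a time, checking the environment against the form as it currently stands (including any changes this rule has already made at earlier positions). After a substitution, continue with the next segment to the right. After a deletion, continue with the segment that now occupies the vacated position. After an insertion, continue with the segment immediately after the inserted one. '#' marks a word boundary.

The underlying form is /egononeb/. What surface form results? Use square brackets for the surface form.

(1) Medial Vowel Deletion: [egononeb] → [egononb]
(2) Labial Nasal Assimilation: [egononb] → [egonomb]
(3) Word-Final Devoicing: [egonomb] → [egonomp]
(4) Intervocalic Lenition: [egonomp] → [ehonomp]
(5) Vowel Epenthesis: [ehonomp] → [ehonomip]

[ehonomip]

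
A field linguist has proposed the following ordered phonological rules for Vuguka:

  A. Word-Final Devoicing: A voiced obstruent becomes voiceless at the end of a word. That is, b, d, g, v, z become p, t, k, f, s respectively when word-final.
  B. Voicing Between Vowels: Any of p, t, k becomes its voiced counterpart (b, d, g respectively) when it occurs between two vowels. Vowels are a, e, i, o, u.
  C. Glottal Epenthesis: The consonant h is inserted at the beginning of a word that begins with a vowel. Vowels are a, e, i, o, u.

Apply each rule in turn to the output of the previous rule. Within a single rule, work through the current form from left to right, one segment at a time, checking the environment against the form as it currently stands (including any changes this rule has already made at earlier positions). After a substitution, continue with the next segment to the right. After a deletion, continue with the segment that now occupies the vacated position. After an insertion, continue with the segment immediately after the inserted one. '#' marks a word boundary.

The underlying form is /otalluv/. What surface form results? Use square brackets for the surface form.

[hodalluf]

A Word-Final Devoicing: [otalluv] → [otalluf]
B Voicing Between Vowels: [otalluf] → [odalluf]
C Glottal Epenthesis: [odalluf] → [hodalluf]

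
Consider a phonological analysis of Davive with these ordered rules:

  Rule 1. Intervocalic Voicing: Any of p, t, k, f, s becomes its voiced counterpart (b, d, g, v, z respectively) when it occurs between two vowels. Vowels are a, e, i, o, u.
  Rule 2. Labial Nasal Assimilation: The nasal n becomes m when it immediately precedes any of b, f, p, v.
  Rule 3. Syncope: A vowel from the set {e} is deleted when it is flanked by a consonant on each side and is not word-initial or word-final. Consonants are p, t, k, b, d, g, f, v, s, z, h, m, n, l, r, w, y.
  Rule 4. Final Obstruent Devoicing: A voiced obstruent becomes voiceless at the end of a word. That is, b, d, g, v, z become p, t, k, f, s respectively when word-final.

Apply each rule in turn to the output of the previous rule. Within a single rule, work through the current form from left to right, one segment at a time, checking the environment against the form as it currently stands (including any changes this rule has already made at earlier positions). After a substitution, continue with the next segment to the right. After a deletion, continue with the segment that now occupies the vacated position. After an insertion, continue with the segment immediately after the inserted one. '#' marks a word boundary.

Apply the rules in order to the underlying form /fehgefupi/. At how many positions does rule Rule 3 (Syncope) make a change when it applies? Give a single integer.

Rule 1 Intervocalic Voicing: [fehgefupi] → [fehgevubi]
Rule 2 Labial Nasal Assimilation: no change — [fehgevubi]
Rule 3 Syncope: [fehgevubi] → [fhgvubi]
Rule 4 Final Obstruent Devoicing: no change — [fhgvubi]
Rule Rule 3 changed 2 position(s).

2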